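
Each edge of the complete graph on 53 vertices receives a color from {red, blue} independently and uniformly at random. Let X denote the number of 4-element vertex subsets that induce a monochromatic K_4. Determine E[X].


Let X = Σ_S X_S over the C(53, 4) = 292825 subsets S of size 4, where X_S = 1 if the K_4 on S is monochromatic.
For a fixed S, the K_4 on S has C(4, 2) = 6 edges. P[all 6 edges red] = (1/2)^6, and likewise for blue, so P[monochromatic] = 2·(1/2)^6 = 2^{1 − 6} = 1/32.
By linearity: E[X] = C(53, 4) · 2^{1 − 6} = 292825 · 1/32 = 292825/32.
Numerically: E[X] ≈ 9150.78125.

E[X] = C(53,4)·2^(1−C(4,2)) = 292825/32 ≈ 9150.78125.


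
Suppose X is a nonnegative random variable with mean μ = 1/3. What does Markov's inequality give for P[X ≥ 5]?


μ = E[X] = 1/3, a = 5.
Markov: P[X ≥ 5] ≤ μ/a = (1/3)/5 = 1/15.
Numerically: ≈ 0.066667.
(Since a = 5 > μ = 0.333333, the bound 1/15 is < 1 and informative.)

P[X ≥ 5] ≤ 1/15 ≈ 0.066667.


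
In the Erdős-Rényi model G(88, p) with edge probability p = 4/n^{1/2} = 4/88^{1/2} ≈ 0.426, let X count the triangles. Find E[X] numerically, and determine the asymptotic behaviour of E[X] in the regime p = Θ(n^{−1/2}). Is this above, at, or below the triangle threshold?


Number of potential triangles: C(88, 3) = 109736.
Each occurs with probability p³ ≈ (0.426)³ ≈ 7.75275e-02.
By linearity: E[X] = C(88, 3)·p³ ≈ 109736 · 7.75275e-02 ≈ 8507.561.
Since α = 1/2 < 1, p = c/n^{1/2} ≫ 1/n is above the triangle threshold p ~ 1/n. Asymptotically E[X] ~ (c³/6)·n^{3(1−α)} = (4³/6)·n^{1.5} → ∞; triangles are abundant w.h.p.

E[X] ≈ 8507.561; in regime p = Θ(1/n^{1/2}) E[X] diverges (above the triangle threshold p ~ 1/n).


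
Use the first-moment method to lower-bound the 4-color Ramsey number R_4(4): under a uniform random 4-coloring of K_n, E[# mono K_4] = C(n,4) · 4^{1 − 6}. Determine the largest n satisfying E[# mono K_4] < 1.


We need C(n, 4) · 4^{1 − 6} < 1, i.e. C(n, 4) < 4^{6 − 1} = 1024.
Check values of n near the boundary:
  n = 9: C(9, 4) = 126; 126 < 1024? YES
  n = 10: C(10, 4) = 210; 210 < 1024? YES
  n = 11: C(11, 4) = 330; 330 < 1024? YES
  n = 12: C(12, 4) = 495; 495 < 1024? YES
  n = 13: C(13, 4) = 715; 715 < 1024? YES
  n = 14: C(14, 4) = 1001; 1001 < 1024? YES
  n = 15: C(15, 4) = 1365; 1365 < 1024? NO
  n = 16: C(16, 4) = 1820; 1820 < 1024? NO
  n = 17: C(17, 4) = 2380; 2380 < 1024? NO
The largest n with C(n, 4) < 1024 is n = 14 (where E[X] = 1001/1024 ≈ 0.97754). Hence R_4(4) > 14, i.e. R_4(4) ≥ 15.

Largest n = 14; hence R_4(4) > 14.


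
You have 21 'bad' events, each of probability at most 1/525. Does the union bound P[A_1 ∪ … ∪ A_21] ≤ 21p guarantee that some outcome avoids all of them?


Union bound: P[∪_{i=1}^{21} A_i] ≤ Σ_i P[A_i] ≤ 21·p = 21·(1/525) = 1/25.
Numerically: 1/25 ≈ 0.0400.
Is 1/25 < 1? YES.
Since P[∪ A_i] ≤ 1/25 < 1, the complement has P[∩ A_i^c] ≥ 1 − 1/25 = 24/25 > 0, so some outcome avoids every A_i.

21·p = 1/25 ≈ 0.0400; existence CERTIFIED by the union bound.


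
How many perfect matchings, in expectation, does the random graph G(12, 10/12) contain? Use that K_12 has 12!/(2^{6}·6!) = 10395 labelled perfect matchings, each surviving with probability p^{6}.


K_12 has 12!/(2^{6}·6!) = 10395 labelled perfect matchings.
For each such perfect matching H, let X_H = 1 if all 6 edges of H are present in G. Then P[X_H = 1] = p^{6} = (5/6)^{6} = 15625/46656.
By linearity of expectation: E[X] = Σ_H E[X_H] = 10395 · p^{6} = 10395 · 15625/46656 = 6015625/1728.
Numerically: E[X] ≈ 3481.26.

E[X] = 10395 · (5/6)^{6} = 6015625/1728 ≈ 3481.26.


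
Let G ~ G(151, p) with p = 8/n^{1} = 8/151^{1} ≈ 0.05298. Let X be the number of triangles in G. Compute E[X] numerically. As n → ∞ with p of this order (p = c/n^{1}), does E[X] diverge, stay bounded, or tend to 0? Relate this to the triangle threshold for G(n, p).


Number of potential triangles: C(151, 3) = 562475.
Each occurs with probability p³ ≈ (0.05298)³ ≈ 1.487096e-04.
By linearity: E[X] = C(151, 3)·p³ ≈ 562475 · 1.487096e-04 ≈ 83.6455.
Here α = 1, so p = 8/n is exactly at the triangle threshold p ~ 1/n. Asymptotically E[X] → c³/6 = 8³/6 = 256/3 ≈ 85.3333, a bounded constant. In this regime the triangle count is asymptotically Poisson(c³/6).

E[X] ≈ 83.6455; in regime p = Θ(1/n^{1}) E[X] stays bounded (at the triangle threshold p ~ 1/n).


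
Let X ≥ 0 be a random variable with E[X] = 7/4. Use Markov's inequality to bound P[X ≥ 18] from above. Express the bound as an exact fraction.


μ = E[X] = 7/4, a = 18.
Markov: P[X ≥ 18] ≤ μ/a = (7/4)/18 = 7/72.
Numerically: ≈ 0.0972.
(Since a = 18 > μ = 1.7500, the bound 7/72 is < 1 and informative.)

P[X ≥ 18] ≤ 7/72 ≈ 0.0972.


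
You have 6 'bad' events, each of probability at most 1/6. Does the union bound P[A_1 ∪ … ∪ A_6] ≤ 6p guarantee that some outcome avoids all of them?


Union bound: P[∪_{i=1}^{6} A_i] ≤ Σ_i P[A_i] ≤ 6·p = 6·(1/6) = 1.
Numerically: 1 ≈ 1.000000.
Is 1 < 1? NO.
Since the bound 1 is ≥ 1, the union bound is uninformative here; it does NOT by itself certify existence.

6·p = 1 ≈ 1.000000; existence NOT certified by the union bound.


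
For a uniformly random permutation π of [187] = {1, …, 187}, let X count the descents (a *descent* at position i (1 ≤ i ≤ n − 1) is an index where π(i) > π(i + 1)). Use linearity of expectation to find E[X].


Write X = Σ X_I over i = 1, …, 186, with X_I the indicator of one descent.
There are 186 indicators.
For each fixed i, the pair (π(i), π(i+1)) is a uniformly random ordered pair of distinct values from {1, …, 187}; by symmetry P[π(i) > π(i+1)] = 1/2.
By linearity: E[X] = 186 · (1/2) = (187 − 1) · (1/2) = 93 ≈ 93.00000.

E[X] = 93 = 93.00000.


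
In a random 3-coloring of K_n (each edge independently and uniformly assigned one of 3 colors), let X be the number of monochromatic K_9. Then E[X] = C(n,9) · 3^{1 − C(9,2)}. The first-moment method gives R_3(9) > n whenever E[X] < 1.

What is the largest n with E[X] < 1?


We need C(n, 9) · 3^{1 − 36} < 1, i.e. C(n, 9) < 3^{36 − 1} = 50031545098999707.
Check values of n near the boundary:
  n = 296: C(296, 9) = 42513789098994080; 42513789098994080 < 50031545098999707? YES
  n = 297: C(297, 9) = 43842345008337645; 43842345008337645 < 50031545098999707? YES
  n = 298: C(298, 9) = 45207677551849890; 45207677551849890 < 50031545098999707? YES
  n = 299: C(299, 9) = 46610674441390059; 46610674441390059 < 50031545098999707? YES
  n = 300: C(300, 9) = 48052241692154700; 48052241692154700 < 50031545098999707? YES
  n = 301: C(301, 9) = 49533303936090975; 49533303936090975 < 50031545098999707? YES
  n = 302: C(302, 9) = 51054804739588650; 51054804739588650 < 50031545098999707? NO
The largest n with C(n, 9) < 50031545098999707 is n = 301 (where E[X] = 16511101312030325/16677181699666569 ≈ 0.99004). Hence R_3(9) > 301, i.e. R_3(9) ≥ 302.

Largest n = 301; hence R_3(9) > 301.


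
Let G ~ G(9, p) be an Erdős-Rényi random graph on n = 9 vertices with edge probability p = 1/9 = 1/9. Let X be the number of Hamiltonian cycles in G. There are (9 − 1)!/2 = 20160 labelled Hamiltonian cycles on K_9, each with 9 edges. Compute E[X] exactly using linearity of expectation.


K_9 has (9 − 1)!/2 = 20160 labelled Hamiltonian cycles.
For each such Hamiltonian cycle H, let X_H = 1 if all 9 edges of H are present in G. Then P[X_H = 1] = p^{9} = (1/9)^{9} = 1/387420489.
By linearity of expectation: E[X] = Σ_H E[X_H] = 20160 · p^{9} = 20160 · 1/387420489 = 2240/43046721.
Numerically: E[X] ≈ 5.2036e-05.

E[X] = 20160 · (1/9)^{9} = 2240/43046721 ≈ 5.2036e-05.


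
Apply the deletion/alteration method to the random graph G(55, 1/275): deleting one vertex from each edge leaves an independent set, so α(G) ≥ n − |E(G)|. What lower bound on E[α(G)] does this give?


E[|E(G)|] = C(55, 2)·p = 1485 · (1/275) = 27/5.
E[α(G)] ≥ n − E[|E(G)|] = 55 − 27/5 = 248/5.
Numerically: ≈ 49.600000.
(This is only a lower bound; the true E[α(G)] may be larger.)

E[α(G)] ≥ 248/5 ≈ 49.600000.


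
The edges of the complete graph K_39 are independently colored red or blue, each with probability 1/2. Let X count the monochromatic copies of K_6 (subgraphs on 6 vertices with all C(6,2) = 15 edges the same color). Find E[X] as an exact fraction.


Let X = Σ_S X_S over the C(39, 6) = 3262623 subsets S of size 6, where X_S = 1 if the K_6 on S is monochromatic.
For a fixed S, the K_6 on S has C(6, 2) = 15 edges. P[all 15 edges red] = (1/2)^15, and likewise for blue, so P[monochromatic] = 2·(1/2)^15 = 2^{1 − 15} = 1/16384.
By linearity of expectation: E[X] = C(39, 6) · 2^{1 − 15} = 3262623 · 1/16384 = 3262623/16384.
Numerically: E[X] ≈ 199.134705.

E[X] = C(39,6)·2^(1−C(6,2)) = 3262623/16384 ≈ 199.134705.


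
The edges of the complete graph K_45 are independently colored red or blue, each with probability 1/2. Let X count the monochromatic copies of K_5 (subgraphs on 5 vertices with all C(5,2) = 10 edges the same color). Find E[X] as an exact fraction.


Let X = Σ_S X_S over the C(45, 5) = 1221759 subsets S of size 5, where X_S = 1 if the K_5 on S is monochromatic.
For a fixed S, the K_5 on S has C(5, 2) = 10 edges. P[all 10 edges red] = (1/2)^10, and likewise for blue, so P[monochromatic] = 2·(1/2)^10 = 2^{1 − 10} = 1/512.
Summing: E[X] = C(45, 5) · 2^{1 − 10} = 1221759 · 1/512 = 1221759/512.
Numerically: E[X] ≈ 2386.24805.

E[X] = C(45,5)·2^(1−C(5,2)) = 1221759/512 ≈ 2386.24805.


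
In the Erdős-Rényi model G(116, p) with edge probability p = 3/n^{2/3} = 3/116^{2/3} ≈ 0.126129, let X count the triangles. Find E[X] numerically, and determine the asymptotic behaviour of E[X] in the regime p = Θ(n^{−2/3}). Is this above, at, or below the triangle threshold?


Number of potential triangles: C(116, 3) = 253460.
Each occurs with probability p³ ≈ (0.126129)³ ≈ 2.00653983e-03.
By linearity: E[X] = C(116, 3)·p³ ≈ 253460 · 2.00653983e-03 ≈ 508.577586.
Since α = 2/3 < 1, p = c/n^{2/3} ≫ 1/n is above the triangle threshold p ~ 1/n. Asymptotically E[X] ~ (c³/6)·n^{3(1−α)} = (3³/6)·n^{1} → ∞; triangles are abundant w.h.p.

E[X] ≈ 508.577586; in regime p = Θ(1/n^{2/3}) E[X] diverges (above the triangle threshold p ~ 1/n).


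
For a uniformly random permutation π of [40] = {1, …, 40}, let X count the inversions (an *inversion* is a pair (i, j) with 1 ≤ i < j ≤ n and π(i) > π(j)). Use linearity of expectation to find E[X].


Write X = Σ X_I over the C(40, 2) = 780 pairs i < j, with X_I the indicator of one inversion.
There are 780 indicators.
For each fixed pair i < j, the values π(i) and π(j) are two distinct elements of {1, …, 40} in uniformly random order; by symmetry P[π(i) > π(j)] = 1/2.
By linearity: E[X] = 780 · (1/2) = C(40, 2) · (1/2) = 780/2 = 390 ≈ 390.000000.

E[X] = 390 = 390.000000.


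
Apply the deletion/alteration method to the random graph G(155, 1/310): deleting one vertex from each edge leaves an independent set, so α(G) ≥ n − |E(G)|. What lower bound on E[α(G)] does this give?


E[|E(G)|] = C(155, 2)·p = 11935 · (1/310) = 77/2.
E[α(G)] ≥ n − E[|E(G)|] = 155 − 77/2 = 233/2.
Numerically: ≈ 116.5000.
(This is only a lower bound; the true E[α(G)] may be larger.)

E[α(G)] ≥ 233/2 ≈ 116.5000.


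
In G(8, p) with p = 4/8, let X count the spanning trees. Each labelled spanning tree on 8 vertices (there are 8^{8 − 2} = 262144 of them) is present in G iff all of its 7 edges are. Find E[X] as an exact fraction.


K_8 has 8^{8 − 2} = 262144 labelled spanning trees.
For each such spanning tree H, let X_H = 1 if all 7 edges of H are present in G. Then P[X_H = 1] = p^{7} = (1/2)^{7} = 1/128.
By linearity of expectation: E[X] = Σ_H E[X_H] = 262144 · p^{7} = 262144 · 1/128 = 2048.
Numerically: E[X] ≈ 2048.

E[X] = 262144 · (1/2)^{7} = 2048 ≈ 2048.


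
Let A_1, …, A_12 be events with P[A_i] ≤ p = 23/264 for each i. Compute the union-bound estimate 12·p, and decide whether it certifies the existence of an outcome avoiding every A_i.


Union bound: P[∪_{i=1}^{12} A_i] ≤ Σ_i P[A_i] ≤ 12·p = 12·(23/264) = 23/22.
Numerically: 23/22 ≈ 1.045455.
Is 23/22 < 1? NO.
Since the bound 23/22 is ≥ 1, the union bound is uninformative here; it does NOT by itself certify existence.

12·p = 23/22 ≈ 1.045455; existence NOT certified by the union bound.


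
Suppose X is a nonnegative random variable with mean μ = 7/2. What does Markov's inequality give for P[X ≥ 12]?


μ = E[X] = 7/2, a = 12.
Markov: P[X ≥ 12] ≤ μ/a = (7/2)/12 = 7/24.
Numerically: ≈ 0.2917.
(Since a = 12 > μ = 3.5000, the bound 7/24 is < 1 and informative.)

P[X ≥ 12] ≤ 7/24 ≈ 0.2917.


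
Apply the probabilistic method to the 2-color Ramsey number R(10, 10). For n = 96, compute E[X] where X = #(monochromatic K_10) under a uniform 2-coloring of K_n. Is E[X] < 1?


E[X] = C(96, 10) · 2^{1 − 45} = 11279926456656 · 2^{−44} = 11279926456656/17592186044416.
As a reduced fraction: E[X] = 704995403541/1099511627776 ≈ 0.6412.
Is E[X] < 1? YES.
Since E[X] < 1, there exists a 2-coloring of K_{96} with no monochromatic K_10; hence R(10, 10) > 96.

E[X] = 704995403541/1099511627776 ≈ 0.6412; E[X] < 1, so R(10, 10) > 96.


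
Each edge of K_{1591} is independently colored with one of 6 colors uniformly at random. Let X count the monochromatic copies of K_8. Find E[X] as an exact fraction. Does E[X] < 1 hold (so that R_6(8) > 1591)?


E[X] = C(1591, 8) · 6^{1 − 28} = 1000427749141189953870 · 6^{−27} = 1000427749141189953870/1023490369077469249536.
As a reduced fraction: E[X] = 55579319396732775215/56860576059859402752 ≈ 0.977467.
Is E[X] < 1? YES.
Since E[X] < 1, there exists a 6-coloring of K_{1591} with no monochromatic K_8; hence R_6(8) > 1591.

E[X] = 55579319396732775215/56860576059859402752 ≈ 0.977467; E[X] < 1, so R_6(8) > 1591.


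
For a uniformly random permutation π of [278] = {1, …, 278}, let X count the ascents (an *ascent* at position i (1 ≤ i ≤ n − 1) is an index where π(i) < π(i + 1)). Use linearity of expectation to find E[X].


Write X = Σ X_I over i = 1, …, 277, with X_I the indicator of one ascent.
There are 277 indicators.
For each fixed i, the pair (π(i), π(i+1)) is a uniformly random ordered pair of distinct values from {1, …, 278}; by symmetry P[π(i) < π(i+1)] = 1/2.
By linearity: E[X] = 277 · (1/2) = (278 − 1) · (1/2) = 277/2 ≈ 138.500.

E[X] = 277/2 = 138.500.


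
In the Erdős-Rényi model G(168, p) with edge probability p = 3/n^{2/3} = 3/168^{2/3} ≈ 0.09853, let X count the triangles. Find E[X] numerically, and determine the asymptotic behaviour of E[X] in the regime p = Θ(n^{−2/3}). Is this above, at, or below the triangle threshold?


Number of potential triangles: C(168, 3) = 776216.
Each occurs with probability p³ ≈ (0.09853)³ ≈ 9.566327e-04.
By linearity: E[X] = C(168, 3)·p³ ≈ 776216 · 9.566327e-04 ≈ 742.5536.
Since α = 2/3 < 1, p = c/n^{2/3} ≫ 1/n is above the triangle threshold p ~ 1/n. Asymptotically E[X] ~ (c³/6)·n^{3(1−α)} = (3³/6)·n^{1} → ∞; triangles are abundant w.h.p.

E[X] ≈ 742.5536; in regime p = Θ(1/n^{2/3}) E[X] diverges (above the triangle threshold p ~ 1/n).


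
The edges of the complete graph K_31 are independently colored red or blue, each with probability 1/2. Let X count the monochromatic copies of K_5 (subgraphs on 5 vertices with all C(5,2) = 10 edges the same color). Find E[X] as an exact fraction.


Let X = Σ_S X_S over the C(31, 5) = 169911 subsets S of size 5, where X_S = 1 if the K_5 on S is monochromatic.
For a fixed S, the K_5 on S has C(5, 2) = 10 edges. P[all 10 edges red] = (1/2)^10, and likewise for blue, so P[monochromatic] = 2·(1/2)^10 = 2^{1 − 10} = 1/512.
By linearity of expectation: E[X] = C(31, 5) · 2^{1 − 10} = 169911 · 1/512 = 169911/512.
Numerically: E[X] ≈ 331.857422.

E[X] = C(31,5)·2^(1−C(5,2)) = 169911/512 ≈ 331.857422.


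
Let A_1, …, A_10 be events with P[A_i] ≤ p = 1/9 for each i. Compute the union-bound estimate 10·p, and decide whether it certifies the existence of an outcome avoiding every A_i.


Union bound: P[∪_{i=1}^{10} A_i] ≤ Σ_i P[A_i] ≤ 10·p = 10·(1/9) = 10/9.
Numerically: 10/9 ≈ 1.111.
Is 10/9 < 1? NO.
Since the bound 10/9 is ≥ 1, the union bound is uninformative here; it does NOT by itself certify existence.

10·p = 10/9 ≈ 1.111; existence NOT certified by the union bound.


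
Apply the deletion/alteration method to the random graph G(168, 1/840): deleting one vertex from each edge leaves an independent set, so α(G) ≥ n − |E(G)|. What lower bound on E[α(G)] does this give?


E[|E(G)|] = C(168, 2)·p = 14028 · (1/840) = 167/10.
E[α(G)] ≥ n − E[|E(G)|] = 168 − 167/10 = 1513/10.
Numerically: ≈ 151.300000.
(This is only a lower bound; the true E[α(G)] may be larger.)

E[α(G)] ≥ 1513/10 ≈ 151.300000.


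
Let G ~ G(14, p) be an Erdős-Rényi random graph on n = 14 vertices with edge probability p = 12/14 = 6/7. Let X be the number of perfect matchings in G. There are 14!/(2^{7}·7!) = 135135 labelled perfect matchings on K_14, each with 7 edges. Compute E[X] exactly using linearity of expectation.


K_14 has 14!/(2^{7}·7!) = 135135 labelled perfect matchings.
For each such perfect matching H, let X_H = 1 if all 7 edges of H are present in G. Then P[X_H = 1] = p^{7} = (6/7)^{7} = 279936/823543.
Summing the indicators: E[X] = Σ_H E[X_H] = 135135 · p^{7} = 135135 · 279936/823543 = 5404164480/117649.
Numerically: E[X] ≈ 4.59e+04.

E[X] = 135135 · (6/7)^{7} = 5404164480/117649 ≈ 4.59e+04.


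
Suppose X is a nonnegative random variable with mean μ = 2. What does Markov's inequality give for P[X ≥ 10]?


μ = E[X] = 2, a = 10.
Markov: P[X ≥ 10] ≤ μ/a = (2)/10 = 1/5.
Numerically: ≈ 0.2000.
(Since a = 10 > μ = 2.0000, the bound 1/5 is < 1 and informative.)

P[X ≥ 10] ≤ 1/5 ≈ 0.2000.


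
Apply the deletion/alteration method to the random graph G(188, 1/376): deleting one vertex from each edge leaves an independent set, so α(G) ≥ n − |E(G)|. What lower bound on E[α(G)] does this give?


E[|E(G)|] = C(188, 2)·p = 17578 · (1/376) = 187/4.
E[α(G)] ≥ n − E[|E(G)|] = 188 − 187/4 = 565/4.
Numerically: ≈ 141.25000.
(This is only a lower bound; the true E[α(G)] may be larger.)

E[α(G)] ≥ 565/4 ≈ 141.25000.


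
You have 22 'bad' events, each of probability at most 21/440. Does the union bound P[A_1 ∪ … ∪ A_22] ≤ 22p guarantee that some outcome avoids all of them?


Union bound: P[∪_{i=1}^{22} A_i] ≤ Σ_i P[A_i] ≤ 22·p = 22·(21/440) = 21/20.
Numerically: 21/20 ≈ 1.05000.
Is 21/20 < 1? NO.
Since the bound 21/20 is ≥ 1, the union bound is uninformative here; it does NOT by itself certify existence.

22·p = 21/20 ≈ 1.05000; existence NOT certified by the union bound.


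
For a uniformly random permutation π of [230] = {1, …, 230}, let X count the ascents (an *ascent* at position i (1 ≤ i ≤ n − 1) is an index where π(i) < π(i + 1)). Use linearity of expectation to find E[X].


Write X = Σ X_I over i = 1, …, 229, with X_I the indicator of one ascent.
There are 229 indicators.
For each fixed i, the pair (π(i), π(i+1)) is a uniformly random ordered pair of distinct values from {1, …, 230}; by symmetry P[π(i) < π(i+1)] = 1/2.
By linearity: E[X] = 229 · (1/2) = (230 − 1) · (1/2) = 229/2 ≈ 114.5000.

E[X] = 229/2 = 114.5000.


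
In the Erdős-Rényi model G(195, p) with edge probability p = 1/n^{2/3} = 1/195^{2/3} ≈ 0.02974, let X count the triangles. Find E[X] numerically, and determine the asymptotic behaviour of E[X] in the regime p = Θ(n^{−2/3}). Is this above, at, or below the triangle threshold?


Number of potential triangles: C(195, 3) = 1216865.
Each occurs with probability p³ ≈ (0.02974)³ ≈ 2.629849e-05.
By linearity: E[X] = C(195, 3)·p³ ≈ 1216865 · 2.629849e-05 ≈ 32.0017.
Since α = 2/3 < 1, p = c/n^{2/3} ≫ 1/n is above the triangle threshold p ~ 1/n. Asymptotically E[X] ~ (c³/6)·n^{3(1−α)} = (1³/6)·n^{1} → ∞; triangles are abundant w.h.p.

E[X] ≈ 32.0017; in regime p = Θ(1/n^{2/3}) E[X] diverges (above the triangle threshold p ~ 1/n).


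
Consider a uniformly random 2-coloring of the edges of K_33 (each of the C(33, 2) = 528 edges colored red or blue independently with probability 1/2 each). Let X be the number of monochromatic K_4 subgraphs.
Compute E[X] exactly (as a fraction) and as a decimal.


Let X = Σ_S X_S over the C(33, 4) = 40920 subsets S of size 4, where X_S = 1 if the K_4 on S is monochromatic.
For a fixed S, the K_4 on S has C(4, 2) = 6 edges. P[all 6 edges red] = (1/2)^6, and likewise for blue, so P[monochromatic] = 2·(1/2)^6 = 2^{1 − 6} = 1/32.
Summing: E[X] = C(33, 4) · 2^{1 − 6} = 40920 · 1/32 = 5115/4.
Numerically: E[X] ≈ 1278.75000.

E[X] = C(33,4)·2^(1−C(4,2)) = 5115/4 ≈ 1278.75000.


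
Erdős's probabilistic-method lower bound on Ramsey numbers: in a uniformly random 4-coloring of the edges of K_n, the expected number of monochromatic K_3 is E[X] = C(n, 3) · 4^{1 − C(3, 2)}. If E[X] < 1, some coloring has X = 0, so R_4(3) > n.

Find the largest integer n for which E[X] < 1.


We need C(n, 3) · 4^{1 − 3} < 1, i.e. C(n, 3) < 4^{3 − 1} = 16.
Check values of n near the boundary:
  n = 4: C(4, 3) = 4; 4 < 16? YES
  n = 5: C(5, 3) = 10; 10 < 16? YES
  n = 6: C(6, 3) = 20; 20 < 16? NO
  n = 7: C(7, 3) = 35; 35 < 16? NO
  n = 8: C(8, 3) = 56; 56 < 16? NO
The largest n with C(n, 3) < 16 is n = 5 (where E[X] = 5/8 ≈ 0.6250). Hence R_4(3) > 5, i.e. R_4(3) ≥ 6.

Largest n = 5; hence R_4(3) > 5.


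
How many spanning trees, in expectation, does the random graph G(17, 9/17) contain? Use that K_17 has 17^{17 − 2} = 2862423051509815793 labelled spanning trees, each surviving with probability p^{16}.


K_17 has 17^{17 − 2} = 2862423051509815793 labelled spanning trees.
For each such spanning tree H, let X_H = 1 if all 16 edges of H are present in G. Then P[X_H = 1] = p^{16} = (9/17)^{16} = 1853020188851841/48661191875666868481.
By linearity: E[X] = Σ_H E[X_H] = 2862423051509815793 · p^{16} = 2862423051509815793 · 1853020188851841/48661191875666868481 = 1853020188851841/17.
Numerically: E[X] ≈ 1.09e+14.

E[X] = 2862423051509815793 · (9/17)^{16} = 1853020188851841/17 ≈ 1.09e+14.


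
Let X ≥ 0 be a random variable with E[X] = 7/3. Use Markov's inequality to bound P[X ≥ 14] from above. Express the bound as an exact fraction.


μ = E[X] = 7/3, a = 14.
Markov: P[X ≥ 14] ≤ μ/a = (7/3)/14 = 1/6.
Numerically: ≈ 0.166667.
(Since a = 14 > μ = 2.333333, the bound 1/6 is < 1 and informative.)

P[X ≥ 14] ≤ 1/6 ≈ 0.166667.


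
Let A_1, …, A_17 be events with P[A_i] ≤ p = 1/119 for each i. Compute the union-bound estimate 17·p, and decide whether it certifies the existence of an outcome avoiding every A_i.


Union bound: P[∪_{i=1}^{17} A_i] ≤ Σ_i P[A_i] ≤ 17·p = 17·(1/119) = 1/7.
Numerically: 1/7 ≈ 0.14286.
Is 1/7 < 1? YES.
Since P[∪ A_i] ≤ 1/7 < 1, the complement has P[∩ A_i^c] ≥ 1 − 1/7 = 6/7 > 0, so some outcome avoids every A_i.

17·p = 1/7 ≈ 0.14286; existence CERTIFIED by the union bound.


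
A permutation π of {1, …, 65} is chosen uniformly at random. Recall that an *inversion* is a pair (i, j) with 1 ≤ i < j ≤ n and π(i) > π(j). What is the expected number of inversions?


Write X = Σ X_I over the C(65, 2) = 2080 pairs i < j, with X_I the indicator of one inversion.
There are 2080 indicators.
For each fixed pair i < j, the values π(i) and π(j) are two distinct elements of {1, …, 65} in uniformly random order; by symmetry P[π(i) > π(j)] = 1/2.
By linearity: E[X] = 2080 · (1/2) = C(65, 2) · (1/2) = 2080/2 = 1040 ≈ 1040.00000.

E[X] = 1040 = 1040.00000.


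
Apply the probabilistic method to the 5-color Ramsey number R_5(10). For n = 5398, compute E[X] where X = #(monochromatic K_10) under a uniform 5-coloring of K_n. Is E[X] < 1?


E[X] = C(5398, 10) · 5^{1 − 45} = 5740413564134635387185954535766 · 5^{−44} = 5740413564134635387185954535766/5684341886080801486968994140625.
As a reduced fraction: E[X] = 5740413564134635387185954535766/5684341886080801486968994140625 ≈ 1.009864.
Is E[X] < 1? NO.
Since E[X] ≥ 1, the first-moment bound is inconclusive at n = 5398; it does NOT by itself certify R_5(10) > 5398.

E[X] = 5740413564134635387185954535766/5684341886080801486968994140625 ≈ 1.009864; E[X] ≥ 1; first-moment method inconclusive here.


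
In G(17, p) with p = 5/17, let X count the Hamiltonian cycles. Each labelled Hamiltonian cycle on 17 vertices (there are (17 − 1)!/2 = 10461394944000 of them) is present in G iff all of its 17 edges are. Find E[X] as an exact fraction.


K_17 has (17 − 1)!/2 = 10461394944000 labelled Hamiltonian cycles.
For each such Hamiltonian cycle H, let X_H = 1 if all 17 edges of H are present in G. Then P[X_H = 1] = p^{17} = (5/17)^{17} = 762939453125/827240261886336764177.
By linearity of expectation: E[X] = Σ_H E[X_H] = 10461394944000 · p^{17} = 10461394944000 · 762939453125/827240261886336764177 = 7981410937500000000000000/827240261886336764177.
Numerically: E[X] ≈ 9648.2.

E[X] = 10461394944000 · (5/17)^{17} = 7981410937500000000000000/827240261886336764177 ≈ 9648.2.


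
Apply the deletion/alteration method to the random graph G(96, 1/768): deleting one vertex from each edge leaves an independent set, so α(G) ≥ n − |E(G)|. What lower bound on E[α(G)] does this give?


E[|E(G)|] = C(96, 2)·p = 4560 · (1/768) = 95/16.
E[α(G)] ≥ n − E[|E(G)|] = 96 − 95/16 = 1441/16.
Numerically: ≈ 90.06250.
(This is only a lower bound; the true E[α(G)] may be larger.)

E[α(G)] ≥ 1441/16 ≈ 90.06250.


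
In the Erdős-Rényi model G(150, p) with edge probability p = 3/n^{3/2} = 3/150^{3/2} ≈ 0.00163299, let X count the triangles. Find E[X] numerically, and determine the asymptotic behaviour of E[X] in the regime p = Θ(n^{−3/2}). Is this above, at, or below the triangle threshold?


Number of potential triangles: C(150, 3) = 551300.
Each occurs with probability p³ ≈ (0.00163299)³ ≈ 4.35464843e-09.
By linearity: E[X] = C(150, 3)·p³ ≈ 551300 · 4.35464843e-09 ≈ 0.002401.
Since α = 3/2 > 1, p = c/n^{3/2} = o(1/n) is below the triangle threshold p ~ 1/n. Asymptotically E[X] ~ (c³/6)·n^{3(1−α)} = (3³/6)·n^{-1.5} → 0, so by Markov's inequality G has no triangles w.h.p.

E[X] ≈ 0.002401; in regime p = Θ(1/n^{3/2}) E[X] tends to 0 (below the triangle threshold p ~ 1/n).


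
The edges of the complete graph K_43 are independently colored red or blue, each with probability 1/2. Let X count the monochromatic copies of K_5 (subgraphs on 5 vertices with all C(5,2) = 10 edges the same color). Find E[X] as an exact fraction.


Let X = Σ_S X_S over the C(43, 5) = 962598 subsets S of size 5, where X_S = 1 if the K_5 on S is monochromatic.
For a fixed S, the K_5 on S has C(5, 2) = 10 edges. P[all 10 edges red] = (1/2)^10, and likewise for blue, so P[monochromatic] = 2·(1/2)^10 = 2^{1 − 10} = 1/512.
By linearity of expectation: E[X] = C(43, 5) · 2^{1 − 10} = 962598 · 1/512 = 481299/256.
Numerically: E[X] ≈ 1880.074219.

E[X] = C(43,5)·2^(1−C(5,2)) = 481299/256 ≈ 1880.074219.


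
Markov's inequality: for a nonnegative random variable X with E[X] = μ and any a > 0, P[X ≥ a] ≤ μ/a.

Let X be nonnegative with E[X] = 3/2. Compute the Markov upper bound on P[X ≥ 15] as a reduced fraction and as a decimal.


μ = E[X] = 3/2, a = 15.
Markov: P[X ≥ 15] ≤ μ/a = (3/2)/15 = 1/10.
Numerically: ≈ 0.10000.
(Since a = 15 > μ = 1.50000, the bound 1/10 is < 1 and informative.)

P[X ≥ 15] ≤ 1/10 ≈ 0.10000.


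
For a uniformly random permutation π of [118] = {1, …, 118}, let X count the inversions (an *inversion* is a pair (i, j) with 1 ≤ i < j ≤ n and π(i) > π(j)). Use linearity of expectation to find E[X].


Write X = Σ X_I over the C(118, 2) = 6903 pairs i < j, with X_I the indicator of one inversion.
There are 6903 indicators.
For each fixed pair i < j, the values π(i) and π(j) are two distinct elements of {1, …, 118} in uniformly random order; by symmetry P[π(i) > π(j)] = 1/2.
By linearity: E[X] = 6903 · (1/2) = C(118, 2) · (1/2) = 6903/2 = 6903/2 ≈ 3451.500000.

E[X] = 6903/2 = 3451.500000.


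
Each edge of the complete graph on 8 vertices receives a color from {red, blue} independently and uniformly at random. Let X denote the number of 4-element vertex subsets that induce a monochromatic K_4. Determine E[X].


Let X = Σ_S X_S over the C(8, 4) = 70 subsets S of size 4, where X_S = 1 if the K_4 on S is monochromatic.
For a fixed S, the K_4 on S has C(4, 2) = 6 edges. P[all 6 edges red] = (1/2)^6, and likewise for blue, so P[monochromatic] = 2·(1/2)^6 = 2^{1 − 6} = 1/32.
By linearity: E[X] = C(8, 4) · 2^{1 − 6} = 70 · 1/32 = 35/16.
Numerically: E[X] ≈ 2.188.

E[X] = C(8,4)·2^(1−C(4,2)) = 35/16 ≈ 2.188.


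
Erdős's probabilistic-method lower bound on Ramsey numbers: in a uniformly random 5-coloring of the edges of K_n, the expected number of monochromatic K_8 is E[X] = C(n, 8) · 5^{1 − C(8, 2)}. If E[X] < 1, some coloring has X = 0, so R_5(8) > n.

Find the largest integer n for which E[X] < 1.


We need C(n, 8) · 5^{1 − 28} < 1, i.e. C(n, 8) < 5^{28 − 1} = 7450580596923828125.
Check values of n near the boundary:
  n = 861: C(861, 8) = 7250034996615275865; 7250034996615275865 < 7450580596923828125? YES
  n = 862: C(862, 8) = 7317951015318931845; 7317951015318931845 < 7450580596923828125? YES
  n = 863: C(863, 8) = 7386423071602617757; 7386423071602617757 < 7450580596923828125? YES
  n = 864: C(864, 8) = 7455455062926006708; 7455455062926006708 < 7450580596923828125? NO
  n = 865: C(865, 8) = 7525050909487743060; 7525050909487743060 < 7450580596923828125? NO
The largest n with C(n, 8) < 7450580596923828125 is n = 863 (where E[X] = 7386423071602617757/7450580596923828125 ≈ 0.991389). Hence R_5(8) > 863, i.e. R_5(8) ≥ 864.

Largest n = 863; hence R_5(8) > 863.


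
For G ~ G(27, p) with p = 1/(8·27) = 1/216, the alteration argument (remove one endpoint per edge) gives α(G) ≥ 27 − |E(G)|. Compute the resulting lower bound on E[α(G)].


E[|E(G)|] = C(27, 2)·p = 351 · (1/216) = 13/8.
E[α(G)] ≥ n − E[|E(G)|] = 27 − 13/8 = 203/8.
Numerically: ≈ 25.375000.
(This is only a lower bound; the true E[α(G)] may be larger.)

E[α(G)] ≥ 203/8 ≈ 25.375000.


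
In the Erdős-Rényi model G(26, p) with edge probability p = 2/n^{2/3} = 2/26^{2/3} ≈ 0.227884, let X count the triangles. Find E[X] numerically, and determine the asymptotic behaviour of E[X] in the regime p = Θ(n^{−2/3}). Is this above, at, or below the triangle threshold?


Number of potential triangles: C(26, 3) = 2600.
Each occurs with probability p³ ≈ (0.227884)³ ≈ 1.18343195e-02.
By linearity: E[X] = C(26, 3)·p³ ≈ 2600 · 1.18343195e-02 ≈ 30.769231.
Since α = 2/3 < 1, p = c/n^{2/3} ≫ 1/n is above the triangle threshold p ~ 1/n. Asymptotically E[X] ~ (c³/6)·n^{3(1−α)} = (2³/6)·n^{1} → ∞; triangles are abundant w.h.p.

E[X] ≈ 30.769231; in regime p = Θ(1/n^{2/3}) E[X] diverges (above the triangle threshold p ~ 1/n).


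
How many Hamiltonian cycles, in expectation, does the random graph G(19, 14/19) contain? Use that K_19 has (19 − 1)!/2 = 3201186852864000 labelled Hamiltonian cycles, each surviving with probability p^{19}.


K_19 has (19 − 1)!/2 = 3201186852864000 labelled Hamiltonian cycles.
For each such Hamiltonian cycle H, let X_H = 1 if all 19 edges of H are present in G. Then P[X_H = 1] = p^{19} = (14/19)^{19} = 5976303958948914397184/1978419655660313589123979.
By linearity: E[X] = Σ_H E[X_H] = 3201186852864000 · p^{19} = 3201186852864000 · 5976303958948914397184/1978419655660313589123979 = 19131265662106339128470788663934976000/1978419655660313589123979.
Numerically: E[X] ≈ 9.67e+12.

E[X] = 3201186852864000 · (14/19)^{19} = 19131265662106339128470788663934976000/1978419655660313589123979 ≈ 9.67e+12.


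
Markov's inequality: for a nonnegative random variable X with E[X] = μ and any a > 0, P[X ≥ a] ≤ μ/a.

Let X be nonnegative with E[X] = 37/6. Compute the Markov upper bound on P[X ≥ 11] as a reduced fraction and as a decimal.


μ = E[X] = 37/6, a = 11.
Markov: P[X ≥ 11] ≤ μ/a = (37/6)/11 = 37/66.
Numerically: ≈ 0.561.
(Since a = 11 > μ = 6.167, the bound 37/66 is < 1 and informative.)

P[X ≥ 11] ≤ 37/66 ≈ 0.561.


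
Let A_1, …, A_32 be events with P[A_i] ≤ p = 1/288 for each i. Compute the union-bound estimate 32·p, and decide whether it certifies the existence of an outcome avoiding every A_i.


Union bound: P[∪_{i=1}^{32} A_i] ≤ Σ_i P[A_i] ≤ 32·p = 32·(1/288) = 1/9.
Numerically: 1/9 ≈ 0.1111.
Is 1/9 < 1? YES.
Since P[∪ A_i] ≤ 1/9 < 1, the complement has P[∩ A_i^c] ≥ 1 − 1/9 = 8/9 > 0, so some outcome avoids every A_i.

32·p = 1/9 ≈ 0.1111; existence CERTIFIED by the union bound.


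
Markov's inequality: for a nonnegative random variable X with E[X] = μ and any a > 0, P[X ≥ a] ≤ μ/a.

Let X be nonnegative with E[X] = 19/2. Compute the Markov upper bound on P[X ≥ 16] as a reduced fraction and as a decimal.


μ = E[X] = 19/2, a = 16.
Markov: P[X ≥ 16] ≤ μ/a = (19/2)/16 = 19/32.
Numerically: ≈ 0.5938.
(Since a = 16 > μ = 9.5000, the bound 19/32 is < 1 and informative.)

P[X ≥ 16] ≤ 19/32 ≈ 0.5938.


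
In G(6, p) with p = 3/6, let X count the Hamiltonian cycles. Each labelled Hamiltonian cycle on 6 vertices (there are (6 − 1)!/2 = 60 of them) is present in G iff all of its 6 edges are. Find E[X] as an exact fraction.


K_6 has (6 − 1)!/2 = 60 labelled Hamiltonian cycles.
For each such Hamiltonian cycle H, let X_H = 1 if all 6 edges of H are present in G. Then P[X_H = 1] = p^{6} = (1/2)^{6} = 1/64.
By linearity of expectation: E[X] = Σ_H E[X_H] = 60 · p^{6} = 60 · 1/64 = 15/16.
Numerically: E[X] ≈ 0.938.

E[X] = 60 · (1/2)^{6} = 15/16 ≈ 0.938.


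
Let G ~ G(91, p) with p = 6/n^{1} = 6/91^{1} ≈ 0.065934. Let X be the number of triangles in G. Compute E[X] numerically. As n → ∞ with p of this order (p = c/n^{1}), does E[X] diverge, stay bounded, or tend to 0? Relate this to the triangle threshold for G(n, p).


Number of potential triangles: C(91, 3) = 121485.
Each occurs with probability p³ ≈ (0.065934)³ ≈ 2.8663523e-04.
By linearity: E[X] = C(91, 3)·p³ ≈ 121485 · 2.8663523e-04 ≈ 34.82188.
Here α = 1, so p = 6/n is exactly at the triangle threshold p ~ 1/n. Asymptotically E[X] → c³/6 = 6³/6 = 36 ≈ 36.00000, a bounded constant. In this regime the triangle count is asymptotically Poisson(c³/6).

E[X] ≈ 34.82188; in regime p = Θ(1/n^{1}) E[X] stays bounded (at the triangle threshold p ~ 1/n).


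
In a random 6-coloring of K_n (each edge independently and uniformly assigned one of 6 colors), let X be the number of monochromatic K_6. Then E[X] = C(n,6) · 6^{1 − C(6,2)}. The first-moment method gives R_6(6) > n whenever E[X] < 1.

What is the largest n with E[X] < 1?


We need C(n, 6) · 6^{1 − 15} < 1, i.e. C(n, 6) < 6^{15 − 1} = 78364164096.
Check values of n near the boundary:
  n = 193: C(193, 6) = 66364016544; 66364016544 < 78364164096? YES
  n = 194: C(194, 6) = 68482017072; 68482017072 < 78364164096? YES
  n = 195: C(195, 6) = 70656049360; 70656049360 < 78364164096? YES
  n = 196: C(196, 6) = 72887293024; 72887293024 < 78364164096? YES
  n = 197: C(197, 6) = 75176946208; 75176946208 < 78364164096? YES
  n = 198: C(198, 6) = 77526225777; 77526225777 < 78364164096? YES
  n = 199: C(199, 6) = 79936367511; 79936367511 < 78364164096? NO
  n = 200: C(200, 6) = 82408626300; 82408626300 < 78364164096? NO
The largest n with C(n, 6) < 78364164096 is n = 198 (where E[X] = 25842075259/26121388032 ≈ 0.9893). Hence R_6(6) > 198, i.e. R_6(6) ≥ 199.

Largest n = 198; hence R_6(6) > 198.


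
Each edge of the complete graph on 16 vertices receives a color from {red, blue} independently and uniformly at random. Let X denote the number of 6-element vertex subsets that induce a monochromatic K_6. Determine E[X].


Let X = Σ_S X_S over the C(16, 6) = 8008 subsets S of size 6, where X_S = 1 if the K_6 on S is monochromatic.
For a fixed S, the K_6 on S has C(6, 2) = 15 edges. P[all 15 edges red] = (1/2)^15, and likewise for blue, so P[monochromatic] = 2·(1/2)^15 = 2^{1 − 15} = 1/16384.
By linearity: E[X] = C(16, 6) · 2^{1 − 15} = 8008 · 1/16384 = 1001/2048.
Numerically: E[X] ≈ 0.489.

E[X] = C(16,6)·2^(1−C(6,2)) = 1001/2048 ≈ 0.489.


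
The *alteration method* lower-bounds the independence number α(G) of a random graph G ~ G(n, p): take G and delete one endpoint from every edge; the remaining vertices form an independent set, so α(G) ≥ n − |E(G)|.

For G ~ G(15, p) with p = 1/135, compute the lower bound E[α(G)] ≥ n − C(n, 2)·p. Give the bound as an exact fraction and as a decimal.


E[|E(G)|] = C(15, 2)·p = 105 · (1/135) = 7/9.
E[α(G)] ≥ n − E[|E(G)|] = 15 − 7/9 = 128/9.
Numerically: ≈ 14.222222.
(This is only a lower bound; the true E[α(G)] may be larger.)

E[α(G)] ≥ 128/9 ≈ 14.222222.


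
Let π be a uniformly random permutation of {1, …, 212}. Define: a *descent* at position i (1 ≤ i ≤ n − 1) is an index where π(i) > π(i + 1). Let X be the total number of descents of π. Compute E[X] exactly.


Write X = Σ X_I over i = 1, …, 211, with X_I the indicator of one descent.
There are 211 indicators.
For each fixed i, the pair (π(i), π(i+1)) is a uniformly random ordered pair of distinct values from {1, …, 212}; by symmetry P[π(i) > π(i+1)] = 1/2.
By linearity: E[X] = 211 · (1/2) = (212 − 1) · (1/2) = 211/2 ≈ 105.50000.

E[X] = 211/2 = 105.50000.


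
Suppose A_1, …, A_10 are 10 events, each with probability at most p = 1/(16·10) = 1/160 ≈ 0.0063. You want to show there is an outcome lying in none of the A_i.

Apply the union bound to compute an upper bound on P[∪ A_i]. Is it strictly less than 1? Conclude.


Union bound: P[∪_{i=1}^{10} A_i] ≤ Σ_i P[A_i] ≤ 10·p = 10·(1/160) = 1/16.
Numerically: 1/16 ≈ 0.0625.
Is 1/16 < 1? YES.
Since P[∪ A_i] ≤ 1/16 < 1, the complement has P[∩ A_i^c] ≥ 1 − 1/16 = 15/16 > 0, so some outcome avoids every A_i.

10·p = 1/16 ≈ 0.0625; existence CERTIFIED by the union bound.


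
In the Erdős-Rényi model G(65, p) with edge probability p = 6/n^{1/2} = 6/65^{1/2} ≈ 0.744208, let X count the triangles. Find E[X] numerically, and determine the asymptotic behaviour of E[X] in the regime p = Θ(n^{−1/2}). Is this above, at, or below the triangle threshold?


Number of potential triangles: C(65, 3) = 43680.
Each occurs with probability p³ ≈ (0.744208)³ ≈ 4.12176964e-01.
By linearity: E[X] = C(65, 3)·p³ ≈ 43680 · 4.12176964e-01 ≈ 18003.889795.
Since α = 1/2 < 1, p = c/n^{1/2} ≫ 1/n is above the triangle threshold p ~ 1/n. Asymptotically E[X] ~ (c³/6)·n^{3(1−α)} = (6³/6)·n^{1.5} → ∞; triangles are abundant w.h.p.

E[X] ≈ 18003.889795; in regime p = Θ(1/n^{1/2}) E[X] diverges (above the triangle threshold p ~ 1/n).


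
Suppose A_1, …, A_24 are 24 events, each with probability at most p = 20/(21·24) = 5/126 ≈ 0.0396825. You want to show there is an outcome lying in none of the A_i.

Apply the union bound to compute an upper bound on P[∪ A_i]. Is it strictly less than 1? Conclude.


Union bound: P[∪_{i=1}^{24} A_i] ≤ Σ_i P[A_i] ≤ 24·p = 24·(5/126) = 20/21.
Numerically: 20/21 ≈ 0.9523810.
Is 20/21 < 1? YES.
Since P[∪ A_i] ≤ 20/21 < 1, the complement has P[∩ A_i^c] ≥ 1 − 20/21 = 1/21 > 0, so some outcome avoids every A_i.

24·p = 20/21 ≈ 0.9523810; existence CERTIFIED by the union bound.


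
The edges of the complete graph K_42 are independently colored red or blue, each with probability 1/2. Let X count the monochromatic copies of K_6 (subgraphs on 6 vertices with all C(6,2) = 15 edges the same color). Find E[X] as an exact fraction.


Let X = Σ_S X_S over the C(42, 6) = 5245786 subsets S of size 6, where X_S = 1 if the K_6 on S is monochromatic.
For a fixed S, the K_6 on S has C(6, 2) = 15 edges. P[all 15 edges red] = (1/2)^15, and likewise for blue, so P[monochromatic] = 2·(1/2)^15 = 2^{1 − 15} = 1/16384.
Summing: E[X] = C(42, 6) · 2^{1 − 15} = 5245786 · 1/16384 = 2622893/8192.
Numerically: E[X] ≈ 320.17737.

E[X] = C(42,6)·2^(1−C(6,2)) = 2622893/8192 ≈ 320.17737.
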